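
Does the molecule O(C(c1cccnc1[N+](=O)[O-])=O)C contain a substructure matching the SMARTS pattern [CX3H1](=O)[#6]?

No

The pattern [CX3H1](=O)[#6] describes an sp2 carbon with one H, double-bonded to O and single-bonded to carbon — an aldehyde.
The closest candidate here is a methyl-ester group (-C(=O)OCH3), but the carbonyl carbon has H0, not H1. No other fragment satisfies the full query, so there is no match.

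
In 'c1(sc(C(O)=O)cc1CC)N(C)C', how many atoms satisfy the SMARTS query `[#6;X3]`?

5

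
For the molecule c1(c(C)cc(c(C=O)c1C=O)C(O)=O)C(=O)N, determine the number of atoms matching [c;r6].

The query [c;r6] means: aromatic carbon that belongs to a six-membered ring.
Check the 17 heavy atoms by environment: 6× c (aromatic, in 6-ring) → match; 5× C (acyclic) → no; 5× O (acyclic) → no; 1× N (acyclic) → no.
That gives 6 matching atoms.

6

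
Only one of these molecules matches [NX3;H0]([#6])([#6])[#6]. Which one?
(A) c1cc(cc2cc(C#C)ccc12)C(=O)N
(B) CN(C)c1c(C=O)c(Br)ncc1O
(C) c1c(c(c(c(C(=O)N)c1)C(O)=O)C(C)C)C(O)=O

B

[NX3;H0]([#6])([#6])[#6] describes a trivalent nitrogen with no H, bonded to three carbons (a tertiary amine).
(A) has a primary amide (-C(=O)NH2) but the amide nitrogen has H2 and only one carbon neighbour.
(B) contains a dimethylamino group (-N(CH3)2), which satisfies every atom and bond constraint.
(C) has a primary amide (-C(=O)NH2) but the amide nitrogen has H2 and only one carbon neighbour.
So the answer is (B).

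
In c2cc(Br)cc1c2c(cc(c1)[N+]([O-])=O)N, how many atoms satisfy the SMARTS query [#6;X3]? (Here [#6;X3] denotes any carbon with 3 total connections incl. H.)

10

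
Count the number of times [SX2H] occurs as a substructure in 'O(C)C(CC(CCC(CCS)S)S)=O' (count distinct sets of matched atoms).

[SX2H] is the SMARTS for a thiol: an aliphatic sulfur with two connections, one being H.
The molecule carries 3 separate instances of a thiol (-SH) meeting every constraint; each maps to a distinct set of atoms, giving 3 matches.

3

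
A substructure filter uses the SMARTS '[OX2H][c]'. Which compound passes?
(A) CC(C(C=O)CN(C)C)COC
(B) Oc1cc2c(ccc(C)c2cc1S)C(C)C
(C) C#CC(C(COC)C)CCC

B

[OX2H][c] describes a hydroxyl oxygen attached to an aromatic carbon (a phenol).
(A) has a methoxy ether (-OCH3) but the oxygen has H0, not H1.
(B) contains a hydroxyl group (-OH), which satisfies every atom and bond constraint.
(C) has a methoxy ether (-OCH3) but the oxygen has H0, not H1.
So the answer is (B).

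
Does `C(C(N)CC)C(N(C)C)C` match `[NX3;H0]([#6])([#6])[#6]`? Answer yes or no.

Yes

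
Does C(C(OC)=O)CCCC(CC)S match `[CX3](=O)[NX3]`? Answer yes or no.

The pattern [CX3](=O)[NX3] describes a carbonyl carbon bonded to a trivalent nitrogen — an amide.
The closest candidate here is a methyl-ester group (-C(=O)OCH3), but the carbonyl is bonded to O, not to an NX3 nitrogen. No other fragment satisfies the full query, so there is no match.

No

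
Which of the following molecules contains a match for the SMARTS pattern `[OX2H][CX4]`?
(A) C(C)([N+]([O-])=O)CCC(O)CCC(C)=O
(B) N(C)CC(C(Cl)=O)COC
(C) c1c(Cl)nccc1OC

A

[OX2H][CX4] describes a hydroxyl oxygen bound to an sp3 (X4) carbon (an aliphatic alcohol).
(A) contains a hydroxyl group (-OH), which satisfies every atom and bond constraint.
(B) has a methoxy ether (-OCH3) but the oxygen has H0 (ether), not H1.
(C) has a methoxy ether (-OCH3) but the oxygen has H0 (ether), not H1.
So the answer is (A).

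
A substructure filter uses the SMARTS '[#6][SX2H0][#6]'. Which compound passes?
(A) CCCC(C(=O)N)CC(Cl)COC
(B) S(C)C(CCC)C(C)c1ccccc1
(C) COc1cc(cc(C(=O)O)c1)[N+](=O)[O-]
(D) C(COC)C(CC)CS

[#6][SX2H0][#6] describes an aliphatic sulfur bridging two carbons with no H on the sulfur (a thioether).
(A) has a methoxy ether (-OCH3) but the bridging atom is O, not S.
(B) contains a methylthio ether (-SCH3), which satisfies every atom and bond constraint.
(C) has a methoxy ether (-OCH3) but the bridging atom is O, not S.
(D) has a thiol (-SH) but the sulfur has H1, not H0 bridging two carbons.
So the answer is (B).

B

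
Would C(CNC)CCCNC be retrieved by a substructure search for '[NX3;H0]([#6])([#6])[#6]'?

No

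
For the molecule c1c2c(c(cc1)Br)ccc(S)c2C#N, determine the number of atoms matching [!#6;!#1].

3

The query [!#6;!#1] means: not carbon and not hydrogen — any heteroatom.
Check the 14 heavy atoms by environment: 10× c (aromatic) → no; 1× S → match; 1× Br → match; 1× C → no; 1× N → match.
Summing the matching environments: 1 + 1 + 1 = 3 matching atoms.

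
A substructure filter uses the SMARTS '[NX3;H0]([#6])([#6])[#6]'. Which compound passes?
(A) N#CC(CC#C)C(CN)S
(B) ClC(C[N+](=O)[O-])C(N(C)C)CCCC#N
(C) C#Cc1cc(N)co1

B

[NX3;H0]([#6])([#6])[#6] describes a trivalent nitrogen with no H, bonded to three carbons (a tertiary amine).
(A) has a primary amino group (-NH2) but the nitrogen has H2, not H0 with three carbons.
(B) contains a dimethylamino group (-N(CH3)2), which satisfies every atom and bond constraint.
(C) has a primary amino group (-NH2) but the nitrogen has H2, not H0 with three carbons.
So the answer is (B).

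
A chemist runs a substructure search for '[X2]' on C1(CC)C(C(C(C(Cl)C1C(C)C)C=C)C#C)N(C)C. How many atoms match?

2

The query [X2] means: any atom with exactly two total connections (bonds + H).
Check the 19 heavy atoms by environment: 13× C (X4) → no; 1× N (X3) → no; 1× Cl (X1) → no; 2× C (X3) → no; 2× C (X2) → match.
That gives 2 matching atoms.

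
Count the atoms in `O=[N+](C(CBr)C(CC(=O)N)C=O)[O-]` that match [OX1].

The query [OX1] means: aliphatic oxygen with one total connection — typically a carbonyl =O or an oxide.
Check the 13 heavy atoms by environment: 4× C (X4) → no; 2× C (X3) → no; 3× O (X1) → match; 1× Br (X1) → no; 1× N (charge +1, X3) → no; 1× O (charge -1, X1) → match; 1× N (X3) → no.
Summing the matching environments: 3 + 1 = 4 matching atoms.

4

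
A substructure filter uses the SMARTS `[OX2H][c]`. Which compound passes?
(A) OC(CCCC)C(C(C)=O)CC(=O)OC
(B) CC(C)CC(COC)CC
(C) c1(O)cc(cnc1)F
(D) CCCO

[OX2H][c] describes a hydroxyl oxygen attached to an aromatic carbon (a phenol).
(A) has a hydroxyl group (-OH) but the -OH is on an aliphatic carbon, not an aromatic c.
(B) has a methoxy ether (-OCH3) but the oxygen has H0, not H1.
(C) contains a hydroxyl group (-OH), which satisfies every atom and bond constraint.
(D) has a hydroxyl group (-OH) but the -OH is on an aliphatic carbon, not an aromatic c.
So the answer is (C).

C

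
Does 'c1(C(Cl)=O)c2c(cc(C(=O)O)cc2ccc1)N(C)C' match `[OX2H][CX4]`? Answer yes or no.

No

The pattern [OX2H][CX4] describes a hydroxyl oxygen bound to an sp3 (X4) carbon — an aliphatic alcohol.
The closest candidate here is a carboxylic acid group (-C(=O)OH), but the -OH is on a CX3 carbonyl carbon, not a CX4 carbon. No other fragment satisfies the full query, so there is no match.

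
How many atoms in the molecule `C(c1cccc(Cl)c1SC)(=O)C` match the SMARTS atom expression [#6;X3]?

The query [#6;X3] means: any carbon (aromatic or not) with three total connections.
Check the 12 heavy atoms by environment: 6× c (aromatic, X3) → match; 1× C (X3) → match; 1× O (X1) → no; 2× C (X4) → no; 1× Cl (X1) → no; 1× S (X2) → no.
Summing the matching environments: 6 + 1 = 7 matching atoms.

7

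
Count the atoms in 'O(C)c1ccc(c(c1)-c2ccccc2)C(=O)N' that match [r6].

12

The query [r6] means: r6 matches atoms in a six-membered ring.
Check the 17 heavy atoms by environment: 12× c (aromatic, in 6-ring) → match; 2× C (acyclic) → no; 2× O (acyclic) → no; 1× N (acyclic) → no.
That gives 12 matching atoms.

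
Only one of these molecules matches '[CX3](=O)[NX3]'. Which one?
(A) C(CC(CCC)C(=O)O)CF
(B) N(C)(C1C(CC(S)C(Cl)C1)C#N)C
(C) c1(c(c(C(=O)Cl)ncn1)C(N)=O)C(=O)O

C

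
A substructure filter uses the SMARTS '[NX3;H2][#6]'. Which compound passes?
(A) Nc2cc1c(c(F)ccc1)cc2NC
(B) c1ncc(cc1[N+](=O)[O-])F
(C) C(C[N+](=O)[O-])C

A

[NX3;H2][#6] describes a trivalent nitrogen with two H attached to carbon (a primary amine).
(A) contains a primary amino group (-NH2), which satisfies every atom and bond constraint.
(B) has a nitro group (-[N+](=O)[O-]) but the nitrogen is [N+] with no H, not NX3H2.
(C) has a nitro group (-[N+](=O)[O-]) but the nitrogen is [N+] with no H, not NX3H2.
So the answer is (A).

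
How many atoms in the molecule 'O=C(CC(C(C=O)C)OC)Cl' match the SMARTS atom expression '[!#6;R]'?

Check the 11 heavy atoms by environment: 7× C (acyclic) → no; 3× O (acyclic) → no; 1× Cl (acyclic) → no.
No environment satisfies the query, so 0 matching atoms.

0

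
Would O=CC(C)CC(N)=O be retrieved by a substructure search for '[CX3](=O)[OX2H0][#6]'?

No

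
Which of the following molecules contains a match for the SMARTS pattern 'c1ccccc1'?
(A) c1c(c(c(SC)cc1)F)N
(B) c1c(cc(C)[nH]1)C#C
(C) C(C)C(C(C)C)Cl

c1ccccc1 describes six aromatic carbons in a ring (a benzene ring).
(A) contains the required atom environment, so the pattern matches.
(B) has a methyl group (-CH3) but no six-membered all-carbon aromatic ring is present.
(C) has a methyl group (-CH3) but no six-membered all-carbon aromatic ring is present.
So the answer is (A).

A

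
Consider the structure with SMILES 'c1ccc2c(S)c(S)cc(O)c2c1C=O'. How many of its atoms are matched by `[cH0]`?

6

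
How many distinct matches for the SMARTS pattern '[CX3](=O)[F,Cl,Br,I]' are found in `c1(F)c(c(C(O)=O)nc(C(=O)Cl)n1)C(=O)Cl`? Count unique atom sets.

[CX3](=O)[F,Cl,Br,I] is the SMARTS for an acyl halide: a carbonyl carbon bonded to a halogen.
The molecule carries 2 separate instances of an acyl chloride (-C(=O)Cl) meeting every constraint; each maps to a distinct set of atoms, giving 2 matches.

2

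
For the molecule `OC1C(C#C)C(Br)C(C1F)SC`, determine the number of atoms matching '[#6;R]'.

5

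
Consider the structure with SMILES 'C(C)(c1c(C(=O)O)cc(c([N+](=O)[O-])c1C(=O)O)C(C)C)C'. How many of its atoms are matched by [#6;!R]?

8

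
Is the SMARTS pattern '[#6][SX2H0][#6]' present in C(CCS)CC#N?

No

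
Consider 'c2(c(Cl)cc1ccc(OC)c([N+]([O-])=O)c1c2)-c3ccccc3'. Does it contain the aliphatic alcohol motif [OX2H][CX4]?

No

The pattern [OX2H][CX4] describes a hydroxyl oxygen bound to an sp3 (X4) carbon — an aliphatic alcohol.
The closest candidate here is a methoxy ether (-OCH3), but the oxygen has H0 (ether), not H1. No other fragment satisfies the full query, so there is no match.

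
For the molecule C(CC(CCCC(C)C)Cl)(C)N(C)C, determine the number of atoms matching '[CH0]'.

0

Check the 14 heavy atoms by environment: 5× C (H3) → no; 3× C (H1) → no; 4× C (H2) → no; 1× Cl (H0) → no; 1× N (H0) → no.
No environment satisfies the query, so 0 matching atoms.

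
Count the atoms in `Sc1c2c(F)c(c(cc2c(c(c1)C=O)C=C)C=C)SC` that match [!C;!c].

The query [!C;!c] means: neither aliphatic nor aromatic carbon — same as [!#6].
Check the 20 heavy atoms by environment: 10× c (aromatic) → no; 6× C → no; 1× F → match; 2× S → match; 1× O → match.
Summing the matching environments: 1 + 2 + 1 = 4 matching atoms.

4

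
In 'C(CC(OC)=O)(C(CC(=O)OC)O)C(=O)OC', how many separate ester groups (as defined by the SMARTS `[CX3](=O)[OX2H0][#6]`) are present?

3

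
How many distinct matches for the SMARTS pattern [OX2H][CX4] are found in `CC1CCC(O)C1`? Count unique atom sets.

1

[OX2H][CX4] is the SMARTS for an aliphatic alcohol: a hydroxyl oxygen bound to an sp3 (X4) carbon.
Exactly one fragment in the molecule meets all constraints, giving 1 match.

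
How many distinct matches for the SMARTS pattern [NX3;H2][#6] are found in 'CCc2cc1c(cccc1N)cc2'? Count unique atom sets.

1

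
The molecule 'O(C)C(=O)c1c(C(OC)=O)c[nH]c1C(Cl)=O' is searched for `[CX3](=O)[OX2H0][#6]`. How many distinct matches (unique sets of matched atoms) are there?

[CX3](=O)[OX2H0][#6] is the SMARTS for an ester: a carbonyl carbon bonded to an oxygen that is itself bonded to carbon (no H on that O).
The molecule carries 2 separate instances of a methyl-ester group (-C(=O)OCH3) meeting every constraint; each maps to a distinct set of atoms, giving 2 matches.

2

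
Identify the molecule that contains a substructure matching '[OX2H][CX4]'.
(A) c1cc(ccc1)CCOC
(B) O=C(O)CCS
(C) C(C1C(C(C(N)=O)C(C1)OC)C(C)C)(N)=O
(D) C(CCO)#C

D

[OX2H][CX4] describes a hydroxyl oxygen bound to an sp3 (X4) carbon (an aliphatic alcohol).
(A) has a methoxy ether (-OCH3) but the oxygen has H0 (ether), not H1.
(B) has a carboxylic acid group (-C(=O)OH) but the -OH is on a CX3 carbonyl carbon, not a CX4 carbon.
(C) has a methoxy ether (-OCH3) but the oxygen has H0 (ether), not H1.
(D) contains a hydroxyl group (-OH), which satisfies every atom and bond constraint.
So the answer is (D).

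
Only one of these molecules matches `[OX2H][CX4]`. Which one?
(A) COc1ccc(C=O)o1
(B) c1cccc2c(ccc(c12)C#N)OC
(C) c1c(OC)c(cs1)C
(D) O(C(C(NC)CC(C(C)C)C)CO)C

[OX2H][CX4] describes a hydroxyl oxygen bound to an sp3 (X4) carbon (an aliphatic alcohol).
(A) has a methoxy ether (-OCH3) but the oxygen has H0 (ether), not H1.
(B) has a methoxy ether (-OCH3) but the oxygen has H0 (ether), not H1.
(C) has a methoxy ether (-OCH3) but the oxygen has H0 (ether), not H1.
(D) contains a hydroxyl group (-OH), which satisfies every atom and bond constraint.
So the answer is (D).

D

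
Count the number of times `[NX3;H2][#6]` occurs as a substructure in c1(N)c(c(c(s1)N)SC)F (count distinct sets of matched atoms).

2

[NX3;H2][#6] is the SMARTS for a primary amine: a trivalent nitrogen with two H attached to carbon.
The molecule carries 2 separate instances of a primary amino group (-NH2) meeting every constraint; each maps to a distinct set of atoms, giving 2 matches.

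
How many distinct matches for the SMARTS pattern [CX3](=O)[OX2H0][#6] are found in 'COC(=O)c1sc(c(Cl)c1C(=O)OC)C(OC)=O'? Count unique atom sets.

3

[CX3](=O)[OX2H0][#6] is the SMARTS for an ester: a carbonyl carbon bonded to an oxygen that is itself bonded to carbon (no H on that O).
The molecule carries 3 separate instances of a methyl-ester group (-C(=O)OCH3) meeting every constraint; each maps to a distinct set of atoms, giving 3 matches.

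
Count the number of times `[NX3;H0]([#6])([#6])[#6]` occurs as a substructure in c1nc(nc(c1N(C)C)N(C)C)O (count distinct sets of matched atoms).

[NX3;H0]([#6])([#6])[#6] is the SMARTS for a tertiary amine: a trivalent nitrogen with no H, bonded to three carbons.
The molecule carries 2 separate instances of a dimethylamino group (-N(CH3)2) meeting every constraint; each maps to a distinct set of atoms, giving 2 matches.

2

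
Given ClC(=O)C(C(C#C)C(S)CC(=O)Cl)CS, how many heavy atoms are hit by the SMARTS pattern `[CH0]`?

The query [CH0] means: aliphatic carbon with no attached hydrogen.
Check the 15 heavy atoms by environment: 2× C (H2) → no; 4× C (H1) → no; 2× S (H1) → no; 3× C (H0) → match; 2× O (H0) → no; 2× Cl (H0) → no.
That gives 3 matching atoms.

3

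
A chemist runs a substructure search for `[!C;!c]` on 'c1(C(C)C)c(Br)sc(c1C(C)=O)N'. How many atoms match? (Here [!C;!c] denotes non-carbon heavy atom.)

4

The query [!C;!c] means: neither aliphatic nor aromatic carbon — same as [!#6].
Check the 13 heavy atoms by environment: 1× s (aromatic) → match; 4× c (aromatic) → no; 5× C → no; 1× O → match; 1× Br → match; 1× N → match.
Summing the matching environments: 1 + 1 + 1 + 1 = 4 matching atoms.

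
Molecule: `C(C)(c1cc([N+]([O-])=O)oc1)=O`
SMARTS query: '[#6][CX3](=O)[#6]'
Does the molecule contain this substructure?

Yes

The pattern [#6][CX3](=O)[#6] describes a carbonyl carbon (no H) flanked by two carbons — a ketone.
The molecule carries an acetyl/ketone group (-C(=O)CH3), whose atoms satisfy every constraint of the query, so the pattern matches.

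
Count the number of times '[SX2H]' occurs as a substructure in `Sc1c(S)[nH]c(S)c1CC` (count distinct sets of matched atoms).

3

[SX2H] is the SMARTS for a thiol: an aliphatic sulfur with two connections, one being H.
The molecule carries 3 separate instances of a thiol (-SH) meeting every constraint; each maps to a distinct set of atoms, giving 3 matches.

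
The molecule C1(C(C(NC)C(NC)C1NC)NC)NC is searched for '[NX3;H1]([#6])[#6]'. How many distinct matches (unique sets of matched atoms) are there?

[NX3;H1]([#6])[#6] is the SMARTS for a secondary amine: a trivalent nitrogen with one H, bonded to two carbons.
The molecule carries 5 separate instances of an N-methylamino group (-NHCH3) meeting every constraint; each maps to a distinct set of atoms, giving 5 matches.

5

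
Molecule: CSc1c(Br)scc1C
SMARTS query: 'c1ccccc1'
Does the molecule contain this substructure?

No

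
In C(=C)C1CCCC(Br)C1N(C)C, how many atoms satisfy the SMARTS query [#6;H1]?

4

The query [#6;H1] means: any carbon bearing exactly one hydrogen.
Check the 12 heavy atoms by environment: 4× C (H2) → no; 4× C (H1) → match; 1× N (H0) → no; 2× C (H3) → no; 1× Br (H0) → no.
That gives 4 matching atoms.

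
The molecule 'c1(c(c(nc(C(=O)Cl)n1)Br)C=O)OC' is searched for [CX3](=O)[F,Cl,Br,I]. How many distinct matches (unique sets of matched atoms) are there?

1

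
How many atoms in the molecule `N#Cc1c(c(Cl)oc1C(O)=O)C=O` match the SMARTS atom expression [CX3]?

2

The query [CX3] means: C with X3: aliphatic carbon with exactly 3 total connections.
Check the 13 heavy atoms by environment: 1× o (aromatic, X2) → no; 4× c (aromatic, X3) → no; 2× C (X3) → match; 2× O (X1) → no; 1× O (X2) → no; 1× C (X2) → no; 1× N (X1) → no; 1× Cl (X1) → no.
That gives 2 matching atoms.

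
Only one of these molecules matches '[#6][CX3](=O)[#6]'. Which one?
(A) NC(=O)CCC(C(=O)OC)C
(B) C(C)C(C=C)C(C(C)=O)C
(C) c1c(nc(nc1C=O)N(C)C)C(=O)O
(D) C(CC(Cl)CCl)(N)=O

B

[#6][CX3](=O)[#6] describes a carbonyl carbon (no H) flanked by two carbons (a ketone).
(A) has a primary amide (-C(=O)NH2) but one neighbour of the carbonyl carbon is N, not C.
(B) contains an acetyl/ketone group (-C(=O)CH3), which satisfies every atom and bond constraint.
(C) has an aldehyde (-CHO) but the carbonyl carbon has H1, so it is not flanked by two carbons.
(D) has a primary amide (-C(=O)NH2) but one neighbour of the carbonyl carbon is N, not C.
So the answer is (B).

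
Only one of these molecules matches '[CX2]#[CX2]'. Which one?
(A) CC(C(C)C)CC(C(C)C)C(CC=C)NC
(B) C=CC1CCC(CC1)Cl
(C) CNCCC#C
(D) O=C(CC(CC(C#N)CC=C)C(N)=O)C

C

[CX2]#[CX2] describes a carbon-carbon triple bond (an alkyne).
(A) has a vinyl group (-CH=CH2) but the C=C is a double bond; both carbons are CX3, not CX2.
(B) has a vinyl group (-CH=CH2) but the C=C is a double bond; both carbons are CX3, not CX2.
(C) contains an ethynyl group (-C#CH), which satisfies every atom and bond constraint.
(D) has a vinyl group (-CH=CH2) but the C=C is a double bond; both carbons are CX3, not CX2.
So the answer is (C).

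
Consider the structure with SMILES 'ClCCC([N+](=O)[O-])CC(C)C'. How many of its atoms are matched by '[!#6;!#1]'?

4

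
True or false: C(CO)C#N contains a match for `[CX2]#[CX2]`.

False

The pattern [CX2]#[CX2] describes a carbon-carbon triple bond — an alkyne.
The closest candidate here is a nitrile (-C#N), but the triple bond is C#N, not C#C. No other fragment satisfies the full query, so there is no match.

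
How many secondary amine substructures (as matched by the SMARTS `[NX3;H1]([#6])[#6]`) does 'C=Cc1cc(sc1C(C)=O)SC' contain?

[NX3;H1]([#6])[#6] is the SMARTS for a secondary amine: a trivalent nitrogen with one H, bonded to two carbons.
No fragment in the molecule satisfies every constraint, giving 0 matches.

0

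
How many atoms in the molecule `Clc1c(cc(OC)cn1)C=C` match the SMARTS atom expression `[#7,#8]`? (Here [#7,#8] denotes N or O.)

2

Check the 11 heavy atoms by environment: 1× n (aromatic) → match; 5× c (aromatic) → no; 1× Cl → no; 1× O → match; 3× C → no.
Summing the matching environments: 1 + 1 = 2 matching atoms.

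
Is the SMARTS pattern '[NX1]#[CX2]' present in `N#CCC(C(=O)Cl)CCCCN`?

Yes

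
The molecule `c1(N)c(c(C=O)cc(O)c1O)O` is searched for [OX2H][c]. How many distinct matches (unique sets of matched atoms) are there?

[OX2H][c] is the SMARTS for a phenol: a hydroxyl oxygen attached to an aromatic carbon.
The molecule carries 3 separate instances of a hydroxyl group (-OH) meeting every constraint; each maps to a distinct set of atoms, giving 3 matches.

3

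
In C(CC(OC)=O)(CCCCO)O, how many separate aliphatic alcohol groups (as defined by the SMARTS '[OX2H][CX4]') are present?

2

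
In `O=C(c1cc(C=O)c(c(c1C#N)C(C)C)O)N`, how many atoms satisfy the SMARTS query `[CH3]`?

2

The query [CH3] means: aliphatic carbon with exactly three hydrogens.
Check the 17 heavy atoms by environment: 5× c (aromatic, H0) → no; 1× c (aromatic, H1) → no; 2× C (H1) → no; 2× C (H3) → match; 2× O (H0) → no; 2× C (H0) → no; 1× N (H0) → no; 1× O (H1) → no; 1× N (H2) → no.
That gives 2 matching atoms.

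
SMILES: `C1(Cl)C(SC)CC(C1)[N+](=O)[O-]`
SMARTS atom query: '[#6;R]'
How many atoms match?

5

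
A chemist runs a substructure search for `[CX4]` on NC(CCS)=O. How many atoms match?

Check the 6 heavy atoms by environment: 2× C (X4) → match; 1× C (X3) → no; 1× O (X1) → no; 1× N (X3) → no; 1× S (X2) → no.
That gives 2 matching atoms.

2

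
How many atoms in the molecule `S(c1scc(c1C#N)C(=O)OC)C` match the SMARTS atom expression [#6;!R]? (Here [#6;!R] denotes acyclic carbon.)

4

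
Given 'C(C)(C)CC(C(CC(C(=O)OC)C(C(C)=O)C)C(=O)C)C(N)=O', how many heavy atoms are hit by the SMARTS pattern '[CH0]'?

The query [CH0] means: aliphatic carbon with no attached hydrogen.
Check the 23 heavy atoms by environment: 2× C (H2) → no; 5× C (H1) → no; 6× C (H3) → no; 4× C (H0) → match; 5× O (H0) → no; 1× N (H2) → no.
That gives 4 matching atoms.

4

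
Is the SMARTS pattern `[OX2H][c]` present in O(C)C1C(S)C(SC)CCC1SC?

No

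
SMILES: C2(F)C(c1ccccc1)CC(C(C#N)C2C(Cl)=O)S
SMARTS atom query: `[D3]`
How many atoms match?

7

The query [D3] means: atom with exactly three heavy-atom neighbours.
Check the 19 heavy atoms by environment: 2× C (D2) → no; 6× C (D3) → match; 1× c (aromatic, D3) → match; 5× c (aromatic, D2) → no; 1× O (D1) → no; 1× Cl (D1) → no; 1× S (D1) → no; 1× N (D1) → no; 1× F (D1) → no.
Summing the matching environments: 6 + 1 = 7 matching atoms.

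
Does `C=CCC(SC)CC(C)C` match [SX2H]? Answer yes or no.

No

The pattern [SX2H] describes an aliphatic sulfur with two connections, one being H — a thiol.
The closest candidate here is a methylthio ether (-SCH3), but the sulfur has H0 (bonded to two carbons), not H1. No other fragment satisfies the full query, so there is no match.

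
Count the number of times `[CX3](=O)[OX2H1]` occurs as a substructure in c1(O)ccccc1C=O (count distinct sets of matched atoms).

[CX3](=O)[OX2H1] is the SMARTS for a carboxylic acid: an sp2 carbon double-bonded to O and single-bonded to an -OH oxygen.
The molecule has an aldehyde (-CHO), but there is no singly-bonded oxygen on the carbonyl carbon; nothing else fits, so there are 0 matches.

0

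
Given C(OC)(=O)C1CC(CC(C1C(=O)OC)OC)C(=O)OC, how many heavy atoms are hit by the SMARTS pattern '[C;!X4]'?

3

Check the 20 heavy atoms by environment: 10× C (X4) → no; 3× C (X3) → match; 3× O (X1) → no; 4× O (X2) → no.
That gives 3 matching atoms.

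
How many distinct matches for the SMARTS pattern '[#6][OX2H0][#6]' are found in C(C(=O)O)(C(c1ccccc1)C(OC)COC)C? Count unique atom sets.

2

[#6][OX2H0][#6] is the SMARTS for an ether: an aliphatic oxygen bridging two carbons with no H on the oxygen.
The molecule carries 2 separate instances of a methoxy ether (-OCH3) meeting every constraint; each maps to a distinct set of atoms, giving 2 matches.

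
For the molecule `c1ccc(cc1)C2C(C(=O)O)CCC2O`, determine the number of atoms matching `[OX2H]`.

2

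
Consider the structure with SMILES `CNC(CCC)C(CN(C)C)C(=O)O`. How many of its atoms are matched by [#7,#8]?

4

The query [#7,#8] means: nitrogen or oxygen (comma = OR).
Check the 14 heavy atoms by environment: 10× C → no; 2× O → match; 2× N → match.
Summing the matching environments: 2 + 2 = 4 matching atoms.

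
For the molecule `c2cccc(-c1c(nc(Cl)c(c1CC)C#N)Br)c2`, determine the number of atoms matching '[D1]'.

4

The query [D1] means: atom with exactly one heavy-atom neighbour (degree 1).
Check the 18 heavy atoms by environment: 1× n (aromatic, D2) → no; 6× c (aromatic, D3) → no; 2× C (D2) → no; 1× N (D1) → match; 1× C (D1) → match; 5× c (aromatic, D2) → no; 1× Br (D1) → match; 1× Cl (D1) → match.
Summing the matching environments: 1 + 1 + 1 + 1 = 4 matching atoms.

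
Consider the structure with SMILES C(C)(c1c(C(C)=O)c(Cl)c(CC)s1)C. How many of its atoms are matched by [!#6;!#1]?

3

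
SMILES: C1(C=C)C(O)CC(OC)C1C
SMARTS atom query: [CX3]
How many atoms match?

2

The query [CX3] means: C with X3: aliphatic carbon with exactly 3 total connections.
Check the 11 heavy atoms by environment: 7× C (X4) → no; 2× O (X2) → no; 2× C (X3) → match.
That gives 2 matching atoms.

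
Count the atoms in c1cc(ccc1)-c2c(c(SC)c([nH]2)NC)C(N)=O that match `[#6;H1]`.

5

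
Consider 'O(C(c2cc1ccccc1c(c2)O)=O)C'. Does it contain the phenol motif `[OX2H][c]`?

The pattern [OX2H][c] describes a hydroxyl oxygen attached to an aromatic carbon — a phenol.
The molecule carries a hydroxyl group (-OH), whose atoms satisfy every constraint of the query, so the pattern matches.

Yes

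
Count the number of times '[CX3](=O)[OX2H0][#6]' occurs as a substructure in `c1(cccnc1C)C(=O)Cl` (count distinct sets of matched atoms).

0

[CX3](=O)[OX2H0][#6] is the SMARTS for an ester: a carbonyl carbon bonded to an oxygen that is itself bonded to carbon (no H on that O).
No fragment in the molecule satisfies every constraint, giving 0 matches.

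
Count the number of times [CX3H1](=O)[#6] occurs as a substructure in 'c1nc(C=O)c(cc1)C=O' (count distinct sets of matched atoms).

2

[CX3H1](=O)[#6] is the SMARTS for an aldehyde: an sp2 carbon with one H, double-bonded to O and single-bonded to carbon.
The molecule carries 2 separate instances of an aldehyde (-CHO) meeting every constraint; each maps to a distinct set of atoms, giving 2 matches.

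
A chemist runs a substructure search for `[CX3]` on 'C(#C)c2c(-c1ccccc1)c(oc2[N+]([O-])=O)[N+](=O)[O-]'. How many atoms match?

The query [CX3] means: C with X3: aliphatic carbon with exactly 3 total connections.
Check the 19 heavy atoms by environment: 1× o (aromatic, X2) → no; 10× c (aromatic, X3) → no; 2× N (charge +1, X3) → no; 2× O (charge -1, X1) → no; 2× O (X1) → no; 2× C (X2) → no.
No environment satisfies the query, so 0 matching atoms.

0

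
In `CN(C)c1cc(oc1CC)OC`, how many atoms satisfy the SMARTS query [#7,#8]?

3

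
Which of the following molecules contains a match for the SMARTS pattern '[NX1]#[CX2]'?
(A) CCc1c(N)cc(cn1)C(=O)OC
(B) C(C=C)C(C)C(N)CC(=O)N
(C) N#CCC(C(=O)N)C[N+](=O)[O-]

C

[NX1]#[CX2] describes a nitrogen triple-bonded to a two-connected carbon (a nitrile).
(A) has a primary amino group (-NH2) but the nitrogen is NX3 (three connections), not NX1 triple-bonded.
(B) has a primary amide (-C(=O)NH2) but the nitrogen is NX3, not NX1.
(C) contains a nitrile (-C#N), which satisfies every atom and bond constraint.
So the answer is (C).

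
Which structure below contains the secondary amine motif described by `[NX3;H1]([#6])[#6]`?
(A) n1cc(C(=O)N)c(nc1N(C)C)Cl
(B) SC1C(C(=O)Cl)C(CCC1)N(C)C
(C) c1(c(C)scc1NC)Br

C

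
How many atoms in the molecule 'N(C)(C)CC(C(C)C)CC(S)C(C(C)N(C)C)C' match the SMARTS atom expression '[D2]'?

2

The query [D2] means: atom with exactly two heavy-atom neighbours.
Check the 18 heavy atoms by environment: 8× C (D1) → no; 5× C (D3) → no; 2× C (D2) → match; 1× S (D1) → no; 2× N (D3) → no.
That gives 2 matching atoms.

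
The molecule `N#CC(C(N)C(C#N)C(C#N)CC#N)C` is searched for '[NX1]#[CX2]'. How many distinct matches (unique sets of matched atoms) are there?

4

[NX1]#[CX2] is the SMARTS for a nitrile: a nitrogen triple-bonded to a two-connected carbon.
The molecule carries 4 separate instances of a nitrile (-C#N) meeting every constraint; each maps to a distinct set of atoms, giving 4 matches.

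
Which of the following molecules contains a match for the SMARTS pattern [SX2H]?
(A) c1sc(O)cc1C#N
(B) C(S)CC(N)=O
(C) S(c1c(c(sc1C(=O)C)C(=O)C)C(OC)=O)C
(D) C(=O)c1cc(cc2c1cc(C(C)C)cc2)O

B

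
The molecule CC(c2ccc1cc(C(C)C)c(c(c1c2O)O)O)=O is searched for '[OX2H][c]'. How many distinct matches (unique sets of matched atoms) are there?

[OX2H][c] is the SMARTS for a phenol: a hydroxyl oxygen attached to an aromatic carbon.
The molecule carries 3 separate instances of a hydroxyl group (-OH) meeting every constraint; each maps to a distinct set of atoms, giving 3 matches.

3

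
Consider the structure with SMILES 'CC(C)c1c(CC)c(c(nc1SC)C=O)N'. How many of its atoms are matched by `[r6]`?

6

The query [r6] means: r6 matches atoms in a six-membered ring.
Check the 16 heavy atoms by environment: 1× n (aromatic, in 6-ring) → match; 5× c (aromatic, in 6-ring) → match; 7× C (acyclic) → no; 1× S (acyclic) → no; 1× N (acyclic) → no; 1× O (acyclic) → no.
Summing the matching environments: 1 + 5 = 6 matching atoms.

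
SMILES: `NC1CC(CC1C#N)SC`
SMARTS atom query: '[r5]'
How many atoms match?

5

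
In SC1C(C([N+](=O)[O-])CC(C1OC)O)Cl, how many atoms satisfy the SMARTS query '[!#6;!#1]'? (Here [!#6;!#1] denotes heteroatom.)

The query [!#6;!#1] means: not carbon and not hydrogen — any heteroatom.
Check the 14 heavy atoms by environment: 7× C → no; 1× Cl → match; 1× N (charge +1) → match; 1× O (charge -1) → match; 3× O → match; 1× S → match.
Summing the matching environments: 1 + 1 + 1 + 3 + 1 = 7 matching atoms.

7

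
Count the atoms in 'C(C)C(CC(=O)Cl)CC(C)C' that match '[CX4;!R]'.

8

The query [CX4;!R] means: aliphatic carbon with four total connections, not in a ring.
Check the 11 heavy atoms by environment: 8× C (X4, acyclic) → match; 1× C (X3, acyclic) → no; 1× O (X1, acyclic) → no; 1× Cl (X1, acyclic) → no.
That gives 8 matching atoms.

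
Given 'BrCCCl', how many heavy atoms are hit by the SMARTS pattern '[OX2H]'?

0

The query [OX2H] means: aliphatic oxygen with two connections, one of which is H — an -OH oxygen.
Check the 4 heavy atoms by environment: 2× C (H2, X4) → no; 1× Br (H0, X1) → no; 1× Cl (H0, X1) → no.
No environment satisfies the query, so 0 matching atoms.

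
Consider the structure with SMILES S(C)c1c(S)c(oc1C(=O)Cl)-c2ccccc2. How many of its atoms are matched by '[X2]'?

The query [X2] means: any atom with exactly two total connections (bonds + H).
Check the 17 heavy atoms by environment: 1× o (aromatic, X2) → match; 10× c (aromatic, X3) → no; 2× S (X2) → match; 1× C (X4) → no; 1× C (X3) → no; 1× O (X1) → no; 1× Cl (X1) → no.
Summing the matching environments: 1 + 2 = 3 matching atoms.

3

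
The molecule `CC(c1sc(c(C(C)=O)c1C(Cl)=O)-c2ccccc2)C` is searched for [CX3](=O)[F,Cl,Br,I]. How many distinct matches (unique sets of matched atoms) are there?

[CX3](=O)[F,Cl,Br,I] is the SMARTS for an acyl halide: a carbonyl carbon bonded to a halogen.
Exactly one fragment in the molecule meets all constraints, giving 1 match.

1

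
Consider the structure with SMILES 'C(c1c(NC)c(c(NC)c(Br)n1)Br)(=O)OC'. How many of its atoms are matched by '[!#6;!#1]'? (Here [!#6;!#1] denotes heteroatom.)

Check the 16 heavy atoms by environment: 1× n (aromatic) → match; 5× c (aromatic) → no; 2× N → match; 4× C → no; 2× O → match; 2× Br → match.
Summing the matching environments: 1 + 2 + 2 + 2 = 7 matching atoms.

7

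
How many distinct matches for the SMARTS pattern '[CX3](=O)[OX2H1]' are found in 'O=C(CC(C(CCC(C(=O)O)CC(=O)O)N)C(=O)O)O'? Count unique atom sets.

4

[CX3](=O)[OX2H1] is the SMARTS for a carboxylic acid: an sp2 carbon double-bonded to O and single-bonded to an -OH oxygen.
The molecule carries 4 separate instances of a carboxylic acid group (-C(=O)OH) meeting every constraint; each maps to a distinct set of atoms, giving 4 matches.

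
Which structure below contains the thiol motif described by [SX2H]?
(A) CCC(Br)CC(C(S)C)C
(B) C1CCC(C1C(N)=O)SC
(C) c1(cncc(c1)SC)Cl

A

[SX2H] describes an aliphatic sulfur with two connections, one being H (a thiol).
(A) contains a thiol (-SH), which satisfies every atom and bond constraint.
(B) has a methylthio ether (-SCH3) but the sulfur has H0 (bonded to two carbons), not H1.
(C) has a methylthio ether (-SCH3) but the sulfur has H0 (bonded to two carbons), not H1.
So the answer is (A).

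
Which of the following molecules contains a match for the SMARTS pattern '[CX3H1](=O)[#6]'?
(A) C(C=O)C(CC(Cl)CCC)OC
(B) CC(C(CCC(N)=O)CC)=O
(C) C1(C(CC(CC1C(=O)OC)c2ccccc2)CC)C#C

A

[CX3H1](=O)[#6] describes an sp2 carbon with one H, double-bonded to O and single-bonded to carbon (an aldehyde).
(A) contains an aldehyde (-CHO), which satisfies every atom and bond constraint.
(B) has an acetyl/ketone group (-C(=O)CH3) but the carbonyl carbon has H0 (two carbon neighbours), not H1.
(C) has a methyl-ester group (-C(=O)OCH3) but the carbonyl carbon has H0, not H1.
So the answer is (A).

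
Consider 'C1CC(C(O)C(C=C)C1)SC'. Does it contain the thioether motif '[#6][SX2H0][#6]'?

Yes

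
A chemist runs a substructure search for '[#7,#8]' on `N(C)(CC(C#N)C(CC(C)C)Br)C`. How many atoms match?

2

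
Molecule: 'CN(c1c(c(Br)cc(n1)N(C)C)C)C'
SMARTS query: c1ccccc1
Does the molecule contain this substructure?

No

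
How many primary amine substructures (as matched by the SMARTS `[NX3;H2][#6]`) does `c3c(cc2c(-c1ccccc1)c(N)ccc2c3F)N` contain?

[NX3;H2][#6] is the SMARTS for a primary amine: a trivalent nitrogen with two H attached to carbon.
The molecule carries 2 separate instances of a primary amino group (-NH2) meeting every constraint; each maps to a distinct set of atoms, giving 2 matches.

2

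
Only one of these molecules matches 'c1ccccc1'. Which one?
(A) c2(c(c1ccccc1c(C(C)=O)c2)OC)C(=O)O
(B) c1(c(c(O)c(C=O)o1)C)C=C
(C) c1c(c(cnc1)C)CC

A

c1ccccc1 describes six aromatic carbons in a ring (a benzene ring).
(A) contains the required atom environment, so the pattern matches.
(B) has a methyl group (-CH3) but no six-membered all-carbon aromatic ring is present.
(C) has a methyl group (-CH3) but no six-membered all-carbon aromatic ring is present.
So the answer is (A).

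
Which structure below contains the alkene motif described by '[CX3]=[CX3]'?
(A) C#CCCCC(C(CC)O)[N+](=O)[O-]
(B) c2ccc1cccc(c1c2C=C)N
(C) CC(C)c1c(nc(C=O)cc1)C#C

[CX3]=[CX3] describes a non-aromatic C=C double bond between two sp2 carbons (an alkene).
(A) has an ethynyl group (-C#CH) but the C-C bond is a triple bond, not a double bond.
(B) contains a vinyl group (-CH=CH2), which satisfies every atom and bond constraint.
(C) has an ethynyl group (-C#CH) but the C-C bond is a triple bond, not a double bond.
So the answer is (B).

B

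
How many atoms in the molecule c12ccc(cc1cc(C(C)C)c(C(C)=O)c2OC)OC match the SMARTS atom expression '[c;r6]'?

The query [c;r6] means: aromatic carbon that belongs to a six-membered ring.
Check the 20 heavy atoms by environment: 10× c (aromatic, in 6-ring) → match; 3× O (acyclic) → no; 7× C (acyclic) → no.
That gives 10 matching atoms.

10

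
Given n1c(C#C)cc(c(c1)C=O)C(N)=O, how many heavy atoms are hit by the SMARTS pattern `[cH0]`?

3

The query [cH0] means: aromatic carbon with no attached hydrogen (substituted or ring-fusion).
Check the 13 heavy atoms by environment: 1× n (aromatic, H0) → no; 2× c (aromatic, H1) → no; 3× c (aromatic, H0) → match; 2× C (H0) → no; 2× O (H0) → no; 1× N (H2) → no; 2× C (H1) → no.
That gives 3 matching atoms.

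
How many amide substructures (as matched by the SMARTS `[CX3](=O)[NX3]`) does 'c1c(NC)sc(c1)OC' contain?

0

[CX3](=O)[NX3] is the SMARTS for an amide: a carbonyl carbon bonded to a trivalent nitrogen.
No fragment in the molecule satisfies every constraint, giving 0 matches.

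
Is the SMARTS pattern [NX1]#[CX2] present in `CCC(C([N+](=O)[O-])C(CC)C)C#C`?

The pattern [NX1]#[CX2] describes a nitrogen triple-bonded to a two-connected carbon — a nitrile.
The closest candidate here is a nitro group (-[N+](=O)[O-]), but there is no C#N triple bond. No other fragment satisfies the full query, so there is no match.

No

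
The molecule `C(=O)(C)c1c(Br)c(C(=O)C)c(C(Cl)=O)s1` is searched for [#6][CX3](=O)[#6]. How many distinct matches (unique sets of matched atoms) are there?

[#6][CX3](=O)[#6] is the SMARTS for a ketone: a carbonyl carbon (no H) flanked by two carbons.
The molecule carries 2 separate instances of an acetyl/ketone group (-C(=O)CH3) meeting every constraint; each maps to a distinct set of atoms, giving 2 matches.

2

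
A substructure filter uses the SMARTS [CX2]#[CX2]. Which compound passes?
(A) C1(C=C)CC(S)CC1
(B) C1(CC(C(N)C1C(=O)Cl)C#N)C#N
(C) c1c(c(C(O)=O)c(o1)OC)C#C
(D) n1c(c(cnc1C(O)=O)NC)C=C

[CX2]#[CX2] describes a carbon-carbon triple bond (an alkyne).
(A) has a vinyl group (-CH=CH2) but the C=C is a double bond; both carbons are CX3, not CX2.
(B) has a nitrile (-C#N) but the triple bond is C#N, not C#C.
(C) contains an ethynyl group (-C#CH), which satisfies every atom and bond constraint.
(D) has a vinyl group (-CH=CH2) but the C=C is a double bond; both carbons are CX3, not CX2.
So the answer is (C).

C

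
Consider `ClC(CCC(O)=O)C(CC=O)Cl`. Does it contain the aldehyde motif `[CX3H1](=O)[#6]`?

The pattern [CX3H1](=O)[#6] describes an sp2 carbon with one H, double-bonded to O and single-bonded to carbon — an aldehyde.
The molecule carries an aldehyde (-CHO), whose atoms satisfy every constraint of the query, so the pattern matches.

Yes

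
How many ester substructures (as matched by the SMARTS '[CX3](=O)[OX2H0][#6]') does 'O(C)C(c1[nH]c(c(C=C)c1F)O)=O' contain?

1

[CX3](=O)[OX2H0][#6] is the SMARTS for an ester: a carbonyl carbon bonded to an oxygen that is itself bonded to carbon (no H on that O).
Exactly one fragment in the molecule meets all constraints, giving 1 match.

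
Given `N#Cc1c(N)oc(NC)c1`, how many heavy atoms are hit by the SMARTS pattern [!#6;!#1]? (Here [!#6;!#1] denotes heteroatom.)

4

The query [!#6;!#1] means: not carbon and not hydrogen — any heteroatom.
Check the 10 heavy atoms by environment: 1× o (aromatic) → match; 4× c (aromatic) → no; 3× N → match; 2× C → no.
Summing the matching environments: 1 + 3 = 4 matching atoms.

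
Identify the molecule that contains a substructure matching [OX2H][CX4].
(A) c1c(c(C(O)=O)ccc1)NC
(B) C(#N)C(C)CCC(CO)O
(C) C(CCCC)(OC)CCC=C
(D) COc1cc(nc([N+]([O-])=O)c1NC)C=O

B

[OX2H][CX4] describes a hydroxyl oxygen bound to an sp3 (X4) carbon (an aliphatic alcohol).
(A) has a carboxylic acid group (-C(=O)OH) but the -OH is on a CX3 carbonyl carbon, not a CX4 carbon.
(B) contains a hydroxyl group (-OH), which satisfies every atom and bond constraint.
(C) has a methoxy ether (-OCH3) but the oxygen has H0 (ether), not H1.
(D) has a methoxy ether (-OCH3) but the oxygen has H0 (ether), not H1.
So the answer is (B).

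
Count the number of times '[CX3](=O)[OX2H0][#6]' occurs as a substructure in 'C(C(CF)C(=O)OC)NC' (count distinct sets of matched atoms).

1

[CX3](=O)[OX2H0][#6] is the SMARTS for an ester: a carbonyl carbon bonded to an oxygen that is itself bonded to carbon (no H on that O).
Exactly one fragment in the molecule meets all constraints, giving 1 match.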